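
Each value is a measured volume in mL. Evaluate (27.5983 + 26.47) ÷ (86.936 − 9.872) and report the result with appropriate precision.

0.7016

27.5983 + 26.47 = 54.0683, limited to 2 d.p. → 4 s.f.; 86.936 − 9.872 = 77.064, limited to 3 d.p. → 5 s.f.
Carrying full precision, 54.0683 ÷ 77.064 = 0.701602564103…; keep min(4, 5) = 4 s.f.
Rounded to 4 significant figures: 0.7016.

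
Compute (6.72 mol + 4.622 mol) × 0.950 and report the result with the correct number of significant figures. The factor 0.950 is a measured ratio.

6.72 mol + 4.622 mol = 11.342 mol; the sum is limited to 2 decimal places (4 s.f.).
Carrying full precision, 11.342 × 0.950 = 10.7749 mol; 0.950 has 3 s.f., so the result keeps min(4, 3) = 3 s.f.
Rounded to 3 significant figures: 10.8 mol.

10.8 mol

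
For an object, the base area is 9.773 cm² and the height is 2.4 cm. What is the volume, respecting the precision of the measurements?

volume = 9.773 cm² × 2.4 cm = 23.4552 cm³.
9.773 has 4 significant figures; 2.4 has 2.
Division/multiplication keeps the fewest: 2 significant figures.
Rounded: 23 cm³.

23 cm³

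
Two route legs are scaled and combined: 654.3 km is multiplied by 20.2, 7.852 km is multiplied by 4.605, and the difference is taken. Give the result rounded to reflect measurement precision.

1.32 × 10⁴ km

654.3 × 20.2 = 13216.86 → 1.32 × 10⁴ km (3 s.f., last digit at the 10^2 place).
7.852 × 4.605 = 36.15846 → 36.16 km (4 s.f., last digit at the 10^-2 place).
Difference: 13180.70154 km; keep the coarser place, 10^2.
Result: 1.32 × 10⁴ km.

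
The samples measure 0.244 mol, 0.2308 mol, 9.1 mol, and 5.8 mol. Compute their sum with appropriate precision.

0.244 mol + 0.2308 mol + 9.1 mol + 5.8 mol = 15.3748 mol.
Addition/subtraction keeps the fewest decimal places: 0.244 → 3 decimal places, 0.2308 → 4 decimal places, 9.1 → 1 decimal place, 5.8 → 1 decimal place; limit is 1.
Rounded to 1 decimal place: 15.4 mol.

15.4 mol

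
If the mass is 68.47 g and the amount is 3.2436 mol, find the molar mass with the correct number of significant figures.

molar mass = 68.47 g ÷ 3.2436 mol = 21.1092613146… g/mol.
68.47 has 4 significant figures; 3.2436 has 5.
Division/multiplication keeps the fewest: 4 significant figures.
Rounded: 21.11 g/mol.

21.11 g/mol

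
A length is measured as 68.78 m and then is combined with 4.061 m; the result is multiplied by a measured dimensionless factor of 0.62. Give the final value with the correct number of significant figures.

45 m

68.78 m + 4.061 m = 72.841 m; the sum is limited to 2 decimal places (4 s.f.).
Carrying full precision, 72.841 × 0.62 = 45.16142 m; 0.62 has 2 s.f., so the result keeps min(4, 2) = 2 s.f.
Rounded to 2 significant figures: 45 m.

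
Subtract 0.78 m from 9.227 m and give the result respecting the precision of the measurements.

8.45 m

9.227 m − 0.78 m = 8.447 m.
Addition/subtraction keeps the fewest decimal places: 9.227 → 3 decimal places, 0.78 → 2 decimal places; limit is 2.
Rounded to 2 decimal places: 8.45 m.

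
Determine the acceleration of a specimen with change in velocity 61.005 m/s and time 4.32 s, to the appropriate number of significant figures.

acceleration = 61.005 m/s ÷ 4.32 s = 14.1215277778… m/s².
61.005 has 5 significant figures; 4.32 has 3.
Division/multiplication keeps the fewest: 3 significant figures.
Rounded: 14.1 m/s².

14.1 m/s²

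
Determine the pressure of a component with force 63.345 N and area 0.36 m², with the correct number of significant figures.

1.8 × 10² Pa

pressure = 63.345 N ÷ 0.36 m² = 175.958333333… Pa.
63.345 has 5 significant figures; 0.36 has 2.
Division/multiplication keeps the fewest: 2 significant figures.
Rounded: 1.8 × 10² Pa.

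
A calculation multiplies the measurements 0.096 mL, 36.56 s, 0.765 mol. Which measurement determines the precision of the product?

0.096 mL → 2 s.f.; 36.56 s → 4 s.f.; 0.765 mol → 3 s.f.
The fewest is 2 significant figures, from 0.096 mL.

0.096 mL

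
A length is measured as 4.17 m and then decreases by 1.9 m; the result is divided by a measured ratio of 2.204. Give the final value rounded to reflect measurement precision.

4.17 m − 1.9 m = 2.27 m; the difference is limited to 1 decimal place (2 s.f.).
Carrying full precision, 2.27 ÷ 2.204 = 1.02994555354… m; 2.204 has 4 s.f., so the result keeps min(2, 4) = 2 s.f.
Rounded to 2 significant figures: 1.0 m.

1.0 m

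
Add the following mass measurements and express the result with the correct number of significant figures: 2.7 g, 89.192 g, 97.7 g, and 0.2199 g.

189.8 g

2.7 g + 89.192 g + 97.7 g + 0.2199 g = 189.8119 g.
Addition/subtraction keeps the fewest decimal places: 2.7 → 1 decimal place, 89.192 → 3 decimal places, 97.7 → 1 decimal place, 0.2199 → 4 decimal places; limit is 1.
Rounded to 1 decimal place: 189.8 g.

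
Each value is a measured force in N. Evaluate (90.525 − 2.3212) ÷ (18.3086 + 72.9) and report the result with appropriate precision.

0.967

90.525 − 2.3212 = 88.2038, limited to 3 d.p. → 5 s.f.; 18.3086 + 72.9 = 91.2086, limited to 1 d.p. → 3 s.f.
Carrying full precision, 88.2038 ÷ 91.2086 = 0.967055738165…; keep min(5, 3) = 3 s.f.
Rounded to 3 significant figures: 0.967.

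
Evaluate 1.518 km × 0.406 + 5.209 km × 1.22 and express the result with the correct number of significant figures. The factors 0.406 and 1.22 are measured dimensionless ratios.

1.518 × 0.406 = 0.616308 → 0.616 km (3 s.f., last digit at the 10^-3 place).
5.209 × 1.22 = 6.35498 → 6.35 km (3 s.f., last digit at the 10^-2 place).
Sum: 6.971288 km; keep the coarser place, 10^-2.
Result: 6.97 km.

6.97 km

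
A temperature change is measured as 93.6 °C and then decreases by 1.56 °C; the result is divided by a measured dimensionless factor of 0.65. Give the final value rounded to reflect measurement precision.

1.4 × 10² °C

93.6 °C − 1.56 °C = 92.04 °C; the difference is limited to 1 decimal place (3 s.f.).
Carrying full precision, 92.04 ÷ 0.65 = 141.6 °C; 0.65 has 2 s.f., so the result keeps min(3, 2) = 2 s.f.
Rounded to 2 significant figures: 1.4 × 10² °C.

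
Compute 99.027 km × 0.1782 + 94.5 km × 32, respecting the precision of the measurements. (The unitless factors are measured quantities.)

99.027 × 0.1782 = 17.6466114 → 17.65 km (4 s.f., last digit at the 10^-2 place).
94.5 × 32 = 3024 → 3.0 × 10³ km (2 s.f., last digit at the 10^2 place).
Sum: 3041.6466114 km; keep the coarser place, 10^2.
Result: 3.0 × 10³ km.

3.0 × 10³ km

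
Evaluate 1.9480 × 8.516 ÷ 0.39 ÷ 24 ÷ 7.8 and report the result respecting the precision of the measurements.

0.23

1.9480 × 8.516 ÷ 0.39 ÷ 24 ÷ 7.8 = 0.227223975455…
Multiplication/division keeps the fewest significant figures: 1.9480 → 5 s.f., 8.516 → 4 s.f., 0.39 → 2 s.f., 24 → 2 s.f., 7.8 → 2 s.f.; limit is 2.
Rounded to 2 significant figures: 0.23.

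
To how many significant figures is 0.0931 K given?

0.0931: leading zeros are not significant.

3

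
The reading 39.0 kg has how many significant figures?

39.0: trailing zeros after a decimal point are significant.

3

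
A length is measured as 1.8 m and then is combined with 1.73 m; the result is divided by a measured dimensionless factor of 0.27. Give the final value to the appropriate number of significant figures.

13 m

1.8 m + 1.73 m = 3.53 m; the sum is limited to 1 decimal place (2 s.f.).
Carrying full precision, 3.53 ÷ 0.27 = 13.0740740741… m; 0.27 has 2 s.f., so the result keeps min(2, 2) = 2 s.f.
Rounded to 2 significant figures: 13 m.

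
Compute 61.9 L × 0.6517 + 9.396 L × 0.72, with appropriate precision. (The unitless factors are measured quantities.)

61.9 × 0.6517 = 40.34023 → 40.3 L (3 s.f., last digit at the 10^-1 place).
9.396 × 0.72 = 6.76512 → 6.8 L (2 s.f., last digit at the 10^-1 place).
Sum: 47.10535 L; keep the coarser place, 10^-1.
Result: 47.1 L.

47.1 L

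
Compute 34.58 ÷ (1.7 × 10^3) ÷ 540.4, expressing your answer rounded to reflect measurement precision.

34.58 ÷ (1.7 × 10^3) ÷ 540.4 = 0.000037640963121…
Multiplication/division keeps the fewest significant figures: 34.58 → 4 s.f., 1.7 × 10^3 → 2 s.f., 540.4 → 4 s.f.; limit is 2.
Rounded to 2 significant figures: 3.8 × 10^-5.

3.8 × 10^-5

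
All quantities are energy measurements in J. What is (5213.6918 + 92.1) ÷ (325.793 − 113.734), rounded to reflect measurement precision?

5213.6918 + 92.1 = 5305.7918, limited to 1 d.p. → 5 s.f.; 325.793 − 113.734 = 212.059, limited to 3 d.p. → 6 s.f.
Carrying full precision, 5305.7918 ÷ 212.059 = 25.0203565989…; keep min(5, 6) = 5 s.f.
Rounded to 5 significant figures: 25.020.

25.020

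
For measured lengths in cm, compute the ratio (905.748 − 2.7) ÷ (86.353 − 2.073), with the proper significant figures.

905.748 − 2.7 = 903.048, limited to 1 d.p. → 4 s.f.; 86.353 − 2.073 = 84.280, limited to 3 d.p. → 5 s.f.
Carrying full precision, 903.048 ÷ 84.280 = 10.7148552444…; keep min(4, 5) = 4 s.f.
Rounded to 4 significant figures: 10.71.

10.71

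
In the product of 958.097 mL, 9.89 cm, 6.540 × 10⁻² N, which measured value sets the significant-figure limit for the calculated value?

9.89 cm

958.097 mL → 6 s.f.; 9.89 cm → 3 s.f.; 6.540 × 10⁻² N → 4 s.f.
The fewest is 3 significant figures, from 9.89 cm.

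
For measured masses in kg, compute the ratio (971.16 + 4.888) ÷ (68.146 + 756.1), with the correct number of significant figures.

971.16 + 4.888 = 976.048, limited to 2 d.p. → 5 s.f.; 68.146 + 756.1 = 824.246, limited to 1 d.p. → 4 s.f.
Carrying full precision, 976.048 ÷ 824.246 = 1.18417074514…; keep min(5, 4) = 4 s.f.
Rounded to 4 significant figures: 1.184.

1.184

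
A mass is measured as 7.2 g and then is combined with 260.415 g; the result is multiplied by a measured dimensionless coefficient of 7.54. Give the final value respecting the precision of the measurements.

7.2 g + 260.415 g = 267.615 g; the sum is limited to 1 decimal place (4 s.f.).
Carrying full precision, 267.615 × 7.54 = 2017.8171 g; 7.54 has 3 s.f., so the result keeps min(4, 3) = 3 s.f.
Rounded to 3 significant figures: 2.02 × 10³ g.

2.02 × 10³ g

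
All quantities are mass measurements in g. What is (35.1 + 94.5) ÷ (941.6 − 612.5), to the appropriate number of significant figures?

35.1 + 94.5 = 129.6, limited to 1 d.p. → 4 s.f.; 941.6 − 612.5 = 329.1, limited to 1 d.p. → 4 s.f.
Carrying full precision, 129.6 ÷ 329.1 = 0.393801276208…; keep min(4, 4) = 4 s.f.
Rounded to 4 significant figures: 0.3938.

0.3938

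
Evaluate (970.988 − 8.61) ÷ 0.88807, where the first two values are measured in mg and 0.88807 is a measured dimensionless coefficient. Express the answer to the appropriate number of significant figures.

970.988 mg − 8.61 mg = 962.378 mg; the difference is limited to 2 decimal places (5 s.f.).
Carrying full precision, 962.378 ÷ 0.88807 = 1083.67358429… mg; 0.88807 has 5 s.f., so the result keeps min(5, 5) = 5 s.f.
Rounded to 5 significant figures: 1083.7 mg.

1083.7 mg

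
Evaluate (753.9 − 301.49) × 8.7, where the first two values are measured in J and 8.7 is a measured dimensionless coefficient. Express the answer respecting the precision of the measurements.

3.9 × 10³ J

753.9 J − 301.49 J = 452.41 J; the difference is limited to 1 decimal place (4 s.f.).
Carrying full precision, 452.41 × 8.7 = 3935.967 J; 8.7 has 2 s.f., so the result keeps min(4, 2) = 2 s.f.
Rounded to 2 significant figures: 3.9 × 10³ J.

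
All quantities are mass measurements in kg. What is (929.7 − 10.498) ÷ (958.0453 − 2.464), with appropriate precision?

0.9619

929.7 − 10.498 = 919.202, limited to 1 d.p. → 4 s.f.; 958.0453 − 2.464 = 955.5813, limited to 3 d.p. → 6 s.f.
Carrying full precision, 919.202 ÷ 955.5813 = 0.961929665221…; keep min(4, 6) = 4 s.f.
Rounded to 4 significant figures: 0.9619.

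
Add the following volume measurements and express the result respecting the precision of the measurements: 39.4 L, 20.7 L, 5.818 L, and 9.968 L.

75.9 L

39.4 L + 20.7 L + 5.818 L + 9.968 L = 75.886 L.
Addition/subtraction keeps the fewest decimal places: 39.4 → 1 decimal place, 20.7 → 1 decimal place, 5.818 → 3 decimal places, 9.968 → 3 decimal places; limit is 1.
Rounded to 1 decimal place: 75.9 L.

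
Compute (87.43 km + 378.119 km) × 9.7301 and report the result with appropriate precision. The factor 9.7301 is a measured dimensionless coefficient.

4529.8 km

87.43 km + 378.119 km = 465.549 km; the sum is limited to 2 decimal places (5 s.f.).
Carrying full precision, 465.549 × 9.7301 = 4529.8383249 km; 9.7301 has 5 s.f., so the result keeps min(5, 5) = 5 s.f.
Rounded to 5 significant figures: 4529.8 km.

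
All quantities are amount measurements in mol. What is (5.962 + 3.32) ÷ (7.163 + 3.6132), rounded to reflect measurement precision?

5.962 + 3.32 = 9.282, limited to 2 d.p. → 3 s.f.; 7.163 + 3.6132 = 10.7762, limited to 3 d.p. → 5 s.f.
Carrying full precision, 9.282 ÷ 10.7762 = 0.861342588296…; keep min(3, 5) = 3 s.f.
Rounded to 3 significant figures: 0.861.

0.861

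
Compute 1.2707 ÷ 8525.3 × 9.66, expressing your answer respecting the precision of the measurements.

0.00144

1.2707 ÷ 8525.3 × 9.66 = 0.00143982757205…
Multiplication/division keeps the fewest significant figures: 1.2707 → 5 s.f., 8525.3 → 5 s.f., 9.66 → 3 s.f.; limit is 3.
Rounded to 3 significant figures: 0.00144.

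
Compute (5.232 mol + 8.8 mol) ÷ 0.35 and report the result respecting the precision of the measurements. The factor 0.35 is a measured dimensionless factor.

5.232 mol + 8.8 mol = 14.032 mol; the sum is limited to 1 decimal place (3 s.f.).
Carrying full precision, 14.032 ÷ 0.35 = 40.0914285714… mol; 0.35 has 2 s.f., so the result keeps min(3, 2) = 2 s.f.
Rounded to 2 significant figures: 40. mol.

40. mol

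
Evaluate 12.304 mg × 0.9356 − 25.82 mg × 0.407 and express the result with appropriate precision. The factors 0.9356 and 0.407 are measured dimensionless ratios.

1.0 mg

12.304 × 0.9356 = 11.5116224 → 11.51 mg (4 s.f., last digit at the 10^-2 place).
25.82 × 0.407 = 10.50874 → 10.5 mg (3 s.f., last digit at the 10^-1 place).
Difference: 1.0028824 mg; keep the coarser place, 10^-1.
Result: 1.0 mg.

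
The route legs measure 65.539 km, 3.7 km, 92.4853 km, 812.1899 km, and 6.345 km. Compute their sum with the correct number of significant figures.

65.539 km + 3.7 km + 92.4853 km + 812.1899 km + 6.345 km = 980.2592 km.
Addition/subtraction keeps the fewest decimal places: 65.539 → 3 decimal places, 3.7 → 1 decimal place, 92.4853 → 4 decimal places, 812.1899 → 4 decimal places, 6.345 → 3 decimal places; limit is 1.
Rounded to 1 decimal place: 980.3 km.

980.3 km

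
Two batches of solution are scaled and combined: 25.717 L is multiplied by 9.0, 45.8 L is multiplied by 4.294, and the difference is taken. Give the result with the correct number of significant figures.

3 × 10¹ L

25.717 × 9.0 = 231.453 → 2.3 × 10² L (2 s.f., last digit at the 10^1 place).
45.8 × 4.294 = 196.6652 → 197 L (3 s.f., last digit at the 10^0 place).
Difference: 34.7878 L; keep the coarser place, 10^1.
Result: 3 × 10¹ L.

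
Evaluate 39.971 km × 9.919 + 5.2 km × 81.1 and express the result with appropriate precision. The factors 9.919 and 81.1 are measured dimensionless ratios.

39.971 × 9.919 = 396.472349 → 396.5 km (4 s.f., last digit at the 10^-1 place).
5.2 × 81.1 = 421.72 → 4.2 × 10^2 km (2 s.f., last digit at the 10^1 place).
Sum: 818.192349 km; keep the coarser place, 10^1.
Result: 8.2 × 10^2 km.

8.2 × 10^2 km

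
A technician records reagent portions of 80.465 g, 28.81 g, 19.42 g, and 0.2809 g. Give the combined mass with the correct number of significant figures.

128.98 g

80.465 g + 28.81 g + 19.42 g + 0.2809 g = 128.9759 g.
Addition/subtraction keeps the fewest decimal places: 80.465 → 3 decimal places, 28.81 → 2 decimal places, 19.42 → 2 decimal places, 0.2809 → 4 decimal places; limit is 2.
Rounded to 2 decimal places: 128.98 g.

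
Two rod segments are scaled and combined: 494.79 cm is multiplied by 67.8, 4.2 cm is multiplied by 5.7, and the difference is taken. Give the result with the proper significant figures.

494.79 × 67.8 = 33546.762 → 3.35 × 10^4 cm (3 s.f., last digit at the 10^2 place).
4.2 × 5.7 = 23.94 → 24 cm (2 s.f., last digit at the 10^0 place).
Difference: 33522.822 cm; keep the coarser place, 10^2.
Result: 3.35 × 10^4 cm.

3.35 × 10^4 cm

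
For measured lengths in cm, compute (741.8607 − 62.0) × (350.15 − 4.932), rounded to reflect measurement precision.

2.347 × 10^5 cm²

741.8607 − 62.0 = 679.8607, limited to 1 d.p. → 4 s.f.; 350.15 − 4.932 = 345.218, limited to 2 d.p. → 5 s.f.
Carrying full precision, 679.8607 × 345.218 = 234700.151133…; keep min(4, 5) = 4 s.f.
Rounded to 4 significant figures: 2.347 × 10^5 cm².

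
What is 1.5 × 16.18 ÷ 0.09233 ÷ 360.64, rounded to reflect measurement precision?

1.5 × 16.18 ÷ 0.09233 ÷ 360.64 = 0.728874986534…
Multiplication/division keeps the fewest significant figures: 1.5 → 2 s.f., 16.18 → 4 s.f., 0.09233 → 4 s.f., 360.64 → 5 s.f.; limit is 2.
Rounded to 2 significant figures: 0.73.

0.73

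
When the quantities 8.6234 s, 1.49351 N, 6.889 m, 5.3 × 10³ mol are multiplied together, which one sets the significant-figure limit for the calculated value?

5.3 × 10³ mol

8.6234 s → 5 s.f.; 1.49351 N → 6 s.f.; 6.889 m → 4 s.f.; 5.3 × 10³ mol → 2 s.f.
The fewest is 2 significant figures, from 5.3 × 10³ mol.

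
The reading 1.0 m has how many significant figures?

1.0: trailing zeros after a decimal point are significant.

2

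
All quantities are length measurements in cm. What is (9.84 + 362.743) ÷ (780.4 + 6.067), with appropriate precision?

0.4737

9.84 + 362.743 = 372.583, limited to 2 d.p. → 5 s.f.; 780.4 + 6.067 = 786.467, limited to 1 d.p. → 4 s.f.
Carrying full precision, 372.583 ÷ 786.467 = 0.473742699948…; keep min(5, 4) = 4 s.f.
Rounded to 4 significant figures: 0.4737.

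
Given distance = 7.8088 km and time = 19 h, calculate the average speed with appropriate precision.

average speed = 7.8088 km ÷ 19 h = 0.410989473684… km/h.
7.8088 has 5 significant figures; 19 has 2.
Division/multiplication keeps the fewest: 2 significant figures.
Rounded: 0.41 km/h.

0.41 km/h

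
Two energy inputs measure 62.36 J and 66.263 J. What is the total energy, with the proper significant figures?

62.36 J + 66.263 J = 128.623 J.
Addition/subtraction keeps the fewest decimal places: 62.36 → 2 decimal places, 66.263 → 3 decimal places; limit is 2.
Rounded to 2 decimal places: 1.2862 × 10² J.

1.2862 × 10² J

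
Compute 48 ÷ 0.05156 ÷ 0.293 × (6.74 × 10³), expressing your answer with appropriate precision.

2.1 × 10⁷

48 ÷ 0.05156 ÷ 0.293 × (6.74 × 10³) = 21415124.5641…
Multiplication/division keeps the fewest significant figures: 48 → 2 s.f., 0.05156 → 4 s.f., 0.293 → 3 s.f., 6.74 × 10³ → 3 s.f.; limit is 2.
Rounded to 2 significant figures: 2.1 × 10⁷.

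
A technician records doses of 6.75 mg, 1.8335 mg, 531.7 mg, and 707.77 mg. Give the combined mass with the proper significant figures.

1248.1 mg

6.75 mg + 1.8335 mg + 531.7 mg + 707.77 mg = 1248.0535 mg.
Addition/subtraction keeps the fewest decimal places: 6.75 → 2 decimal places, 1.8335 → 4 decimal places, 531.7 → 1 decimal place, 707.77 → 2 decimal places; limit is 1.
Rounded to 1 decimal place: 1248.1 mg.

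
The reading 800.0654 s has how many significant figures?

800.0654: zeros between nonzero digits are significant.

7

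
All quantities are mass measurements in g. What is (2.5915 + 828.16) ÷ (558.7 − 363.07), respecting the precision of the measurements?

4.247

2.5915 + 828.16 = 830.7515, limited to 2 d.p. → 5 s.f.; 558.7 − 363.07 = 195.63, limited to 1 d.p. → 4 s.f.
Carrying full precision, 830.7515 ÷ 195.63 = 4.24654449727…; keep min(5, 4) = 4 s.f.
Rounded to 4 significant figures: 4.247.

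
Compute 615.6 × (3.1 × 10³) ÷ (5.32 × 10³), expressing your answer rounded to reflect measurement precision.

615.6 × (3.1 × 10³) ÷ (5.32 × 10³) = 358.714285714…
Multiplication/division keeps the fewest significant figures: 615.6 → 4 s.f., 3.1 × 10³ → 2 s.f., 5.32 × 10³ → 3 s.f.; limit is 2.
Rounded to 2 significant figures: 3.6 × 10².

3.6 × 10²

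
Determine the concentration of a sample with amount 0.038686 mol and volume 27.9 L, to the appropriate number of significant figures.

concentration = 0.038686 mol ÷ 27.9 L = 0.00138659498208… mol/L.
0.038686 has 5 significant figures; 27.9 has 3.
Division/multiplication keeps the fewest: 3 significant figures.
Rounded: 0.00139 mol/L.

0.00139 mol/L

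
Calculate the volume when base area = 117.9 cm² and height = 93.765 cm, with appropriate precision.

1.105 × 10^4 cm³

volume = 117.9 cm² × 93.765 cm = 11054.8935 cm³.
117.9 has 4 significant figures; 93.765 has 5.
Division/multiplication keeps the fewest: 4 significant figures.
Rounded: 1.105 × 10^4 cm³.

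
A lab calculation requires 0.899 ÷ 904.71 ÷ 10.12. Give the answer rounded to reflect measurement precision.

0.899 ÷ 904.71 ÷ 10.12 = 0.0000981905716692…
Multiplication/division keeps the fewest significant figures: 0.899 → 3 s.f., 904.71 → 5 s.f., 10.12 → 4 s.f.; limit is 3.
Rounded to 3 significant figures: 9.82 × 10^-5.

9.82 × 10^-5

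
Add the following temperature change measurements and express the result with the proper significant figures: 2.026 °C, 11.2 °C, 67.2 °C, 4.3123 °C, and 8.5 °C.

2.026 °C + 11.2 °C + 67.2 °C + 4.3123 °C + 8.5 °C = 93.2383 °C.
Addition/subtraction keeps the fewest decimal places: 2.026 → 3 decimal places, 11.2 → 1 decimal place, 67.2 → 1 decimal place, 4.3123 → 4 decimal places, 8.5 → 1 decimal place; limit is 1.
Rounded to 1 decimal place: 93.2 °C.

93.2 °C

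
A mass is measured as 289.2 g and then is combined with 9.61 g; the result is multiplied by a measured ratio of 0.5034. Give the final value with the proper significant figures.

289.2 g + 9.61 g = 298.81 g; the sum is limited to 1 decimal place (4 s.f.).
Carrying full precision, 298.81 × 0.5034 = 150.420954 g; 0.5034 has 4 s.f., so the result keeps min(4, 4) = 4 s.f.
Rounded to 4 significant figures: 150.4 g.

150.4 g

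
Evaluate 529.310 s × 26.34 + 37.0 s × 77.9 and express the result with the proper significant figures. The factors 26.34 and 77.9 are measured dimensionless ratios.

1.682 × 10^4 s

529.310 × 26.34 = 13942.0254 → 1.394 × 10^4 s (4 s.f., last digit at the 10^1 place).
37.0 × 77.9 = 2882.3 → 2.88 × 10^3 s (3 s.f., last digit at the 10^1 place).
Sum: 16824.3254 s; keep the coarser place, 10^1.
Result: 1.682 × 10^4 s.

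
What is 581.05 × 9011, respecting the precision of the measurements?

5.236 × 10⁶

581.05 × 9011 = 5235841.55
Multiplication/division keeps the fewest significant figures: 581.05 → 5 s.f., 9011 → 4 s.f.; limit is 4.
Rounded to 4 significant figures: 5.236 × 10⁶.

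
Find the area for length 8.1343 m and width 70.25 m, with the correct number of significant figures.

5.714 × 10^2 m²

area = 8.1343 m × 70.25 m = 571.434575 m².
8.1343 has 5 significant figures; 70.25 has 4.
Division/multiplication keeps the fewest: 4 significant figures.
Rounded: 5.714 × 10^2 m².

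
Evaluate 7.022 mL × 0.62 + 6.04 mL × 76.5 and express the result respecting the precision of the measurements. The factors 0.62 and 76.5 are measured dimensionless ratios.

7.022 × 0.62 = 4.35364 → 4.4 mL (2 s.f., last digit at the 10^-1 place).
6.04 × 76.5 = 462.06 → 462 mL (3 s.f., last digit at the 10^0 place).
Sum: 466.41364 mL; keep the coarser place, 10^0.
Result: 466 mL.

466 mL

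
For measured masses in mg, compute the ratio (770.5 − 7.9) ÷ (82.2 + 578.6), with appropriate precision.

770.5 − 7.9 = 762.6, limited to 1 d.p. → 4 s.f.; 82.2 + 578.6 = 660.8, limited to 1 d.p. → 4 s.f.
Carrying full precision, 762.6 ÷ 660.8 = 1.15405569007…; keep min(4, 4) = 4 s.f.
Rounded to 4 significant figures: 1.154.

1.154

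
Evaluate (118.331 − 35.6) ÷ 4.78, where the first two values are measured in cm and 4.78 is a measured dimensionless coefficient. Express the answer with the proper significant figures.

17.3 cm

118.331 cm − 35.6 cm = 82.731 cm; the difference is limited to 1 decimal place (3 s.f.).
Carrying full precision, 82.731 ÷ 4.78 = 17.3077405858… cm; 4.78 has 3 s.f., so the result keeps min(3, 3) = 3 s.f.
Rounded to 3 significant figures: 17.3 cm.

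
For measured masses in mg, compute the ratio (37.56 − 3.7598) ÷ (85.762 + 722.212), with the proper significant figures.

0.04183

37.56 − 3.7598 = 33.8002, limited to 2 d.p. → 4 s.f.; 85.762 + 722.212 = 807.974, limited to 3 d.p. → 6 s.f.
Carrying full precision, 33.8002 ÷ 807.974 = 0.0418332768134…; keep min(4, 6) = 4 s.f.
Rounded to 4 significant figures: 0.04183.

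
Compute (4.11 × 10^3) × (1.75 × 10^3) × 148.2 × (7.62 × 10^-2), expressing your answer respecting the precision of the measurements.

(4.11 × 10^3) × (1.75 × 10^3) × 148.2 × (7.62 × 10^-2) = 81223751.7
Multiplication/division keeps the fewest significant figures: 4.11 × 10^3 → 3 s.f., 1.75 × 10^3 → 3 s.f., 148.2 → 4 s.f., 7.62 × 10^-2 → 3 s.f.; limit is 3.
Rounded to 3 significant figures: 8.12 × 10^7.

8.12 × 10^7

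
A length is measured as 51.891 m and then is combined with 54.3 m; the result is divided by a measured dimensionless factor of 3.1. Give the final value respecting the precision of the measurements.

51.891 m + 54.3 m = 106.191 m; the sum is limited to 1 decimal place (4 s.f.).
Carrying full precision, 106.191 ÷ 3.1 = 34.2551612903… m; 3.1 has 2 s.f., so the result keeps min(4, 2) = 2 s.f.
Rounded to 2 significant figures: 34 m.

34 m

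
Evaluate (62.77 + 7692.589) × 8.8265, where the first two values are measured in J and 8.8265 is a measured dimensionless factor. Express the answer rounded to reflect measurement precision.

68453 J

62.77 J + 7692.589 J = 7755.359 J; the sum is limited to 2 decimal places (6 s.f.).
Carrying full precision, 7755.359 × 8.8265 = 68452.6762135 J; 8.8265 has 5 s.f., so the result keeps min(6, 5) = 5 s.f.
Rounded to 5 significant figures: 68453 J.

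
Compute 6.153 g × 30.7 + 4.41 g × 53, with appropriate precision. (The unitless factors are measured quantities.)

6.153 × 30.7 = 188.8971 → 189 g (3 s.f., last digit at the 10^0 place).
4.41 × 53 = 233.73 → 2.3 × 10² g (2 s.f., last digit at the 10^1 place).
Sum: 422.6271 g; keep the coarser place, 10^1.
Result: 4.2 × 10² g.

4.2 × 10² g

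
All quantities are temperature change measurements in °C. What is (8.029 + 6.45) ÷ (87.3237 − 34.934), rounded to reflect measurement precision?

0.2764

8.029 + 6.45 = 14.479, limited to 2 d.p. → 4 s.f.; 87.3237 − 34.934 = 52.3897, limited to 3 d.p. → 5 s.f.
Carrying full precision, 14.479 ÷ 52.3897 = 0.27637111875…; keep min(4, 5) = 4 s.f.
Rounded to 4 significant figures: 0.2764.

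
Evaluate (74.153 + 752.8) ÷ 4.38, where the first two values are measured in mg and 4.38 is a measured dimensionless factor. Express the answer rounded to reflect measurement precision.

74.153 mg + 752.8 mg = 826.953 mg; the sum is limited to 1 decimal place (4 s.f.).
Carrying full precision, 826.953 ÷ 4.38 = 188.802054795… mg; 4.38 has 3 s.f., so the result keeps min(4, 3) = 3 s.f.
Rounded to 3 significant figures: 189 mg.

189 mg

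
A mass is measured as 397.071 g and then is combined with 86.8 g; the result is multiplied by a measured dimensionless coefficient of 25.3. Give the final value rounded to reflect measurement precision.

1.22 × 10⁴ g

397.071 g + 86.8 g = 483.871 g; the sum is limited to 1 decimal place (4 s.f.).
Carrying full precision, 483.871 × 25.3 = 12241.9363 g; 25.3 has 3 s.f., so the result keeps min(4, 3) = 3 s.f.
Rounded to 3 significant figures: 1.22 × 10⁴ g.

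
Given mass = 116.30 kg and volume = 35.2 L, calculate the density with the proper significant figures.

3.30 kg/L

density = 116.30 kg ÷ 35.2 L = 3.30397727273… kg/L.
116.30 has 5 significant figures; 35.2 has 3.
Division/multiplication keeps the fewest: 3 significant figures.
Rounded: 3.30 kg/L.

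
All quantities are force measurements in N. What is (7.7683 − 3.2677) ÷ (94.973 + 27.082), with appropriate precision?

7.7683 − 3.2677 = 4.5006, limited to 4 d.p. → 5 s.f.; 94.973 + 27.082 = 122.055, limited to 3 d.p. → 6 s.f.
Carrying full precision, 4.5006 ÷ 122.055 = 0.0368735406169…; keep min(5, 6) = 5 s.f.
Rounded to 5 significant figures: 0.036874.

0.036874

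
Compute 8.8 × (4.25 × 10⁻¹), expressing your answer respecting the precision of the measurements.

8.8 × (4.25 × 10⁻¹) = 3.74
Multiplication/division keeps the fewest significant figures: 8.8 → 2 s.f., 4.25 × 10⁻¹ → 3 s.f.; limit is 2.
Rounded to 2 significant figures: 3.7.

3.7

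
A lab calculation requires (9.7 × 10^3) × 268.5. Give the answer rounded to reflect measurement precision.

2.6 × 10^6

(9.7 × 10^3) × 268.5 = 2604450
Multiplication/division keeps the fewest significant figures: 9.7 × 10^3 → 2 s.f., 268.5 → 4 s.f.; limit is 2.
Rounded to 2 significant figures: 2.6 × 10^6.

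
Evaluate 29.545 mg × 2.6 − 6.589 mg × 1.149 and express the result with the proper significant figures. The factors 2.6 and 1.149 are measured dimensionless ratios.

69 mg

29.545 × 2.6 = 76.817 → 77 mg (2 s.f., last digit at the 10^0 place).
6.589 × 1.149 = 7.570761 → 7.571 mg (4 s.f., last digit at the 10^-3 place).
Difference: 69.246239 mg; keep the coarser place, 10^0.
Result: 69 mg.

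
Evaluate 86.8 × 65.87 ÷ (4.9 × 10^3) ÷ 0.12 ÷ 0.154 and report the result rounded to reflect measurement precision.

86.8 × 65.87 ÷ (4.9 × 10^3) ÷ 0.12 ÷ 0.154 = 63.1406926407…
Multiplication/division keeps the fewest significant figures: 86.8 → 3 s.f., 65.87 → 4 s.f., 4.9 × 10^3 → 2 s.f., 0.12 → 2 s.f., 0.154 → 3 s.f.; limit is 2.
Rounded to 2 significant figures: 63.

63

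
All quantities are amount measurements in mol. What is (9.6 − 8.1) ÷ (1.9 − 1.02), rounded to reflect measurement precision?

9.6 − 8.1 = 1.5, limited to 1 d.p. → 2 s.f.; 1.9 − 1.02 = 0.88, limited to 1 d.p. → 1 s.f.
Carrying full precision, 1.5 ÷ 0.88 = 1.70454545455…; keep min(2, 1) = 1 s.f.
Rounded to 1 significant figure: 2.

2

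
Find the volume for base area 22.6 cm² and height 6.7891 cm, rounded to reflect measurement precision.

153 cm³

volume = 22.6 cm² × 6.7891 cm = 153.43366 cm³.
22.6 has 3 significant figures; 6.7891 has 5.
Division/multiplication keeps the fewest: 3 significant figures.
Rounded: 153 cm³.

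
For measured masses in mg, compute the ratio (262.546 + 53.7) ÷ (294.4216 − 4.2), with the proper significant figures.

1.090

262.546 + 53.7 = 316.246, limited to 1 d.p. → 4 s.f.; 294.4216 − 4.2 = 290.2216, limited to 1 d.p. → 4 s.f.
Carrying full precision, 316.246 ÷ 290.2216 = 1.08967078949…; keep min(4, 4) = 4 s.f.
Rounded to 4 significant figures: 1.090.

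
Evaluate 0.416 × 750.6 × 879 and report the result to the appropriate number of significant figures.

0.416 × 750.6 × 879 = 274467.3984
Multiplication/division keeps the fewest significant figures: 0.416 → 3 s.f., 750.6 → 4 s.f., 879 → 3 s.f.; limit is 3.
Rounded to 3 significant figures: 2.74 × 10^5.

2.74 × 10^5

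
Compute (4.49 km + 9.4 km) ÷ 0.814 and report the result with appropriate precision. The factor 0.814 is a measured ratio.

17.1 km

4.49 km + 9.4 km = 13.89 km; the sum is limited to 1 decimal place (3 s.f.).
Carrying full precision, 13.89 ÷ 0.814 = 17.0638820639… km; 0.814 has 3 s.f., so the result keeps min(3, 3) = 3 s.f.
Rounded to 3 significant figures: 17.1 km.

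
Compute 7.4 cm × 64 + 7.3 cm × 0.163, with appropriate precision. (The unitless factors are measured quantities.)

4.7 × 10^2 cm

7.4 × 64 = 473.6 → 4.7 × 10^2 cm (2 s.f., last digit at the 10^1 place).
7.3 × 0.163 = 1.1899 → 1.2 cm (2 s.f., last digit at the 10^-1 place).
Sum: 474.7899 cm; keep the coarser place, 10^1.
Result: 4.7 × 10^2 cm.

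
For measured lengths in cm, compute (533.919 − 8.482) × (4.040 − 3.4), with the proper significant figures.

533.919 − 8.482 = 525.437, limited to 3 d.p. → 6 s.f.; 4.040 − 3.4 = 0.640, limited to 1 d.p. → 1 s.f.
Carrying full precision, 525.437 × 0.640 = 336.27968; keep min(6, 1) = 1 s.f.
Rounded to 1 significant figure: 3 × 10^2 cm².

3 × 10^2 cm²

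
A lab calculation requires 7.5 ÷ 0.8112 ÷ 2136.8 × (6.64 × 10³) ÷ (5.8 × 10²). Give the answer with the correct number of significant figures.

7.5 ÷ 0.8112 ÷ 2136.8 × (6.64 × 10³) ÷ (5.8 × 10²) = 0.0495346994413…
Multiplication/division keeps the fewest significant figures: 7.5 → 2 s.f., 0.8112 → 4 s.f., 2136.8 → 5 s.f., 6.64 × 10³ → 3 s.f., 5.8 × 10² → 2 s.f.; limit is 2.
Rounded to 2 significant figures: 0.050.

0.050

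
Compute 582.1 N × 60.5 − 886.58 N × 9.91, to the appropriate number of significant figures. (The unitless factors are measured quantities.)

2.64 × 10^4 N

582.1 × 60.5 = 35217.05 → 3.52 × 10^4 N (3 s.f., last digit at the 10^2 place).
886.58 × 9.91 = 8786.0078 → 8.79 × 10^3 N (3 s.f., last digit at the 10^1 place).
Difference: 26431.0422 N; keep the coarser place, 10^2.
Result: 2.64 × 10^4 N.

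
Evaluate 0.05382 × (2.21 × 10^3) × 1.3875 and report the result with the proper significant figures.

165

0.05382 × (2.21 × 10^3) × 1.3875 = 165.0323025
Multiplication/division keeps the fewest significant figures: 0.05382 → 4 s.f., 2.21 × 10^3 → 3 s.f., 1.3875 → 5 s.f.; limit is 3.
Rounded to 3 significant figures: 165.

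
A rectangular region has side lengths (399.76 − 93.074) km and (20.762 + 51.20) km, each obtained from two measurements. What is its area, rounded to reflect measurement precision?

2.207 × 10⁴ km²

399.76 − 93.074 = 306.686, limited to 2 d.p. → 5 s.f.; 20.762 + 51.20 = 71.962, limited to 2 d.p. → 4 s.f.
Carrying full precision, 306.686 × 71.962 = 22069.737932; keep min(5, 4) = 4 s.f.
Rounded to 4 significant figures: 2.207 × 10⁴ km².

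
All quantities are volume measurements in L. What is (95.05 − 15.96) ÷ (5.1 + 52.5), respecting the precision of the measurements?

95.05 − 15.96 = 79.09, limited to 2 d.p. → 4 s.f.; 5.1 + 52.5 = 57.6, limited to 1 d.p. → 3 s.f.
Carrying full precision, 79.09 ÷ 57.6 = 1.37309027778…; keep min(4, 3) = 3 s.f.
Rounded to 3 significant figures: 1.37.

1.37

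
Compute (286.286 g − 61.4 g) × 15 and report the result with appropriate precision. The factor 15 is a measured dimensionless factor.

3.4 × 10³ g

286.286 g − 61.4 g = 224.886 g; the difference is limited to 1 decimal place (4 s.f.).
Carrying full precision, 224.886 × 15 = 3373.29 g; 15 has 2 s.f., so the result keeps min(4, 2) = 2 s.f.
Rounded to 2 significant figures: 3.4 × 10³ g.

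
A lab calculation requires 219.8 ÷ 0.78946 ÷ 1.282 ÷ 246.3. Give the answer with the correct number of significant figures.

219.8 ÷ 0.78946 ÷ 1.282 ÷ 246.3 = 0.881749294387…
Multiplication/division keeps the fewest significant figures: 219.8 → 4 s.f., 0.78946 → 5 s.f., 1.282 → 4 s.f., 246.3 → 4 s.f.; limit is 4.
Rounded to 4 significant figures: 0.8817.

0.8817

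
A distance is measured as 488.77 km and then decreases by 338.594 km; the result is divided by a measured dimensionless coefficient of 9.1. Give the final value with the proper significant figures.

17 km

488.77 km − 338.594 km = 150.176 km; the difference is limited to 2 decimal places (5 s.f.).
Carrying full precision, 150.176 ÷ 9.1 = 16.5028571429… km; 9.1 has 2 s.f., so the result keeps min(5, 2) = 2 s.f.
Rounded to 2 significant figures: 17 km.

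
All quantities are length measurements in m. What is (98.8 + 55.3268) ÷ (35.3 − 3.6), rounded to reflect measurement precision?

4.86

98.8 + 55.3268 = 154.1268, limited to 1 d.p. → 4 s.f.; 35.3 − 3.6 = 31.7, limited to 1 d.p. → 3 s.f.
Carrying full precision, 154.1268 ÷ 31.7 = 4.86204416404…; keep min(4, 3) = 3 s.f.
Rounded to 3 significant figures: 4.86.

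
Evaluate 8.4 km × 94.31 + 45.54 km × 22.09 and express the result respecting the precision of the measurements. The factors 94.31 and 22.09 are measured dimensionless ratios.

8.4 × 94.31 = 792.204 → 7.9 × 10^2 km (2 s.f., last digit at the 10^1 place).
45.54 × 22.09 = 1005.9786 → 1006 km (4 s.f., last digit at the 10^0 place).
Sum: 1798.1826 km; keep the coarser place, 10^1.
Result: 1.80 × 10^3 km.

1.80 × 10^3 km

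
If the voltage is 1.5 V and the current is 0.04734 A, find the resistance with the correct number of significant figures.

32 Ω

resistance = 1.5 V ÷ 0.04734 A = 31.6856780735… Ω.
1.5 has 2 significant figures; 0.04734 has 4.
Division/multiplication keeps the fewest: 2 significant figures.
Rounded: 32 Ω.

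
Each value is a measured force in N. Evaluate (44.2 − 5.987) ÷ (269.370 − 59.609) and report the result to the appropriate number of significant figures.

44.2 − 5.987 = 38.213, limited to 1 d.p. → 3 s.f.; 269.370 − 59.609 = 209.761, limited to 3 d.p. → 6 s.f.
Carrying full precision, 38.213 ÷ 209.761 = 0.182173998026…; keep min(3, 6) = 3 s.f.
Rounded to 3 significant figures: 0.182.

0.182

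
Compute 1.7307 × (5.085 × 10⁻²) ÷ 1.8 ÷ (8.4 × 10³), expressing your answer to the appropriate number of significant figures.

5.8 × 10⁻⁶

1.7307 × (5.085 × 10⁻²) ÷ 1.8 ÷ (8.4 × 10³) = 0.00000582050892857…
Multiplication/division keeps the fewest significant figures: 1.7307 → 5 s.f., 5.085 × 10⁻² → 4 s.f., 1.8 → 2 s.f., 8.4 × 10³ → 2 s.f.; limit is 2.
Rounded to 2 significant figures: 5.8 × 10⁻⁶.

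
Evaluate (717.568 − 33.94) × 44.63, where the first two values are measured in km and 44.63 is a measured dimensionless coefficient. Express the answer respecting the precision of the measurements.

717.568 km − 33.94 km = 683.628 km; the difference is limited to 2 decimal places (5 s.f.).
Carrying full precision, 683.628 × 44.63 = 30510.31764 km; 44.63 has 4 s.f., so the result keeps min(5, 4) = 4 s.f.
Rounded to 4 significant figures: 3.051 × 10^4 km.

3.051 × 10^4 km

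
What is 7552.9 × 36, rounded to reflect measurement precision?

7552.9 × 36 = 271904.4
Multiplication/division keeps the fewest significant figures: 7552.9 → 5 s.f., 36 → 2 s.f.; limit is 2.
Rounded to 2 significant figures: 2.7 × 10⁵.

2.7 × 10⁵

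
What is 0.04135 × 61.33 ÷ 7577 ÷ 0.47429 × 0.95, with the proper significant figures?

6.7 × 10⁻⁴

0.04135 × 61.33 ÷ 7577 ÷ 0.47429 × 0.95 = 0.000670395095791…
Multiplication/division keeps the fewest significant figures: 0.04135 → 4 s.f., 61.33 → 4 s.f., 7577 → 4 s.f., 0.47429 → 5 s.f., 0.95 → 2 s.f.; limit is 2.
Rounded to 2 significant figures: 6.7 × 10⁻⁴.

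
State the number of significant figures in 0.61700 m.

0.61700: leading zeros are not significant; trailing zeros after a decimal point are significant.

5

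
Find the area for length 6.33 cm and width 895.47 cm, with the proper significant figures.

area = 6.33 cm × 895.47 cm = 5668.3251 cm².
6.33 has 3 significant figures; 895.47 has 5.
Division/multiplication keeps the fewest: 3 significant figures.
Rounded: 5.67 × 10³ cm².

5.67 × 10³ cm²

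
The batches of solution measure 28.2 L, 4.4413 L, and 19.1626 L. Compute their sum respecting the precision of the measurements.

28.2 L + 4.4413 L + 19.1626 L = 51.8039 L.
Addition/subtraction keeps the fewest decimal places: 28.2 → 1 decimal place, 4.4413 → 4 decimal places, 19.1626 → 4 decimal places; limit is 1.
Rounded to 1 decimal place: 51.8 L.

51.8 L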